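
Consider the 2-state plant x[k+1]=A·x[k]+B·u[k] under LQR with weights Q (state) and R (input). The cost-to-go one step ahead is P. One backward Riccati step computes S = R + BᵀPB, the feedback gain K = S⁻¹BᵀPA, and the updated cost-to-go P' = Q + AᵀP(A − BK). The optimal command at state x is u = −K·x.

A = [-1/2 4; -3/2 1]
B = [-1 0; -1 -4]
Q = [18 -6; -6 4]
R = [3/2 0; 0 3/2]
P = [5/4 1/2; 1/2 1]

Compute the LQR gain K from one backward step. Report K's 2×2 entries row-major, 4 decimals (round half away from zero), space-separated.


BᵀP = [-1.7500 -1.5000; -2.0000 -4.0000]
S = R + BᵀPB = [3/2 0; 0 3/2] + [3.2500 6.0000; 6.0000 16.0000] = [4.7500 6.0000; 6.0000 17.5000]
BᵀPA = [3.1250 -8.5000; 7.0000 -12.0000]
K = S⁻¹·BᵀPA = [0.2692 -1.6286; 0.3077 -0.1273]
A−BK = [-0.2308 2.3714; 0.0000 -1.1379]
AᵀP(A−BK) = [0.3173 -1.2692; -1.2692 9.6286]
P' = Q + AᵀP(A−BK) = [18.3173 -7.2692; -7.2692 13.6286]
tr(P') = 31.9460

0.2692 -1.6286 0.3077 -0.1273


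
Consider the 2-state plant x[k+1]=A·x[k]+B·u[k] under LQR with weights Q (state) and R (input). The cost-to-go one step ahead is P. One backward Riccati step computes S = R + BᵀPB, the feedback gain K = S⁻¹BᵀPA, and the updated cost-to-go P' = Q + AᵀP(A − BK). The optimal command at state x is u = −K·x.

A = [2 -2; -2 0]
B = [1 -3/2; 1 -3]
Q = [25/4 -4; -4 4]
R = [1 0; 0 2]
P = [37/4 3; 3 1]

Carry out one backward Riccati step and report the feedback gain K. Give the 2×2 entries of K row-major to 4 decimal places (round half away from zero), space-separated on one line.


0.3959 -0.5578 -0.3184 0.4898

BᵀP = [12.2500 4.0000; -22.8750 -7.5000]
S = R + BᵀPB = [1 0; 0 2] + [16.2500 -30.3750; -30.3750 56.8125] = [17.2500 -30.3750; -30.3750 58.8125]
BᵀPA = [16.5000 -24.5000; -30.7500 45.7500]
K = S⁻¹·BᵀPA = [0.3959 -0.5578; -0.3184 0.4898]
A−BK = [1.1265 -0.7075; -3.3510 2.0272]
AᵀP(A−BK) = [0.6776 -0.7347; -0.7347 0.9252]
P' = Q + AᵀP(A−BK) = [6.9276 -4.7347; -4.7347 4.9252]
tr(P') = 11.8527


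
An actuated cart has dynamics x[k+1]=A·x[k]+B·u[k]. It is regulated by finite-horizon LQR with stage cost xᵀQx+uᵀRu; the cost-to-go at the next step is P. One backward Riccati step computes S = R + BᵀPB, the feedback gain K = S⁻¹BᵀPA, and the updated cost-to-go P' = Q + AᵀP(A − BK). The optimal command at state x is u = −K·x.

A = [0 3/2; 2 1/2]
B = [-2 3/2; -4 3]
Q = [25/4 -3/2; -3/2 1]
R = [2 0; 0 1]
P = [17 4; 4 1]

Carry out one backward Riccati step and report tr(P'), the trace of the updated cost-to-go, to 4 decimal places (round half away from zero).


BᵀP = [-50.0000 -12.0000; 37.5000 9.0000]
S = R + BᵀPB = [2 0; 0 1] + [148.0000 -111.0000; -111.0000 83.2500] = [150.0000 -111.0000; -111.0000 84.2500]
BᵀPA = [-24.0000 -81.0000; 18.0000 60.7500]
K = S⁻¹·BᵀPA = [-0.0758 -0.2559; 0.1137 0.3839]
A−BK = [-0.3223 0.4123; 1.3555 -1.6754]
AᵀP(A−BK) = [0.1327 -0.0521; -0.0521 0.4491]
P' = Q + AᵀP(A−BK) = [6.3827 -1.5521; -1.5521 1.4491]
tr(P') = 7.8318

7.8318


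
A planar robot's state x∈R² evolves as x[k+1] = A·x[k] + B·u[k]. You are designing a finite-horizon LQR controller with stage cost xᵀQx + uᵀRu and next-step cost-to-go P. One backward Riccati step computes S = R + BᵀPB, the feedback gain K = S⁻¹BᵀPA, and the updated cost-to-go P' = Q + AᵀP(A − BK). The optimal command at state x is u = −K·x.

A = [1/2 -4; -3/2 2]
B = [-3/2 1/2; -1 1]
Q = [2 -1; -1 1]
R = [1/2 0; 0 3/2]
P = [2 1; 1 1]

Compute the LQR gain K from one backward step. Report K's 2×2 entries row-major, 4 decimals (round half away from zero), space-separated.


BᵀP = [-4.0000 -2.5000; 2.0000 1.5000]
S = R + BᵀPB = [1/2 0; 0 3/2] + [8.5000 -4.5000; -4.5000 2.5000] = [9.0000 -4.5000; -4.5000 4.0000]
BᵀPA = [1.7500 11.0000; -1.2500 -5.0000]
K = S⁻¹·BᵀPA = [0.0873 1.3651; -0.2143 0.2857]
A−BK = [0.7381 -2.0952; -1.1984 3.0794]
AᵀP(A−BK) = [0.8294 -2.0317; -2.0317 6.4127]
P' = Q + AᵀP(A−BK) = [2.8294 -3.0317; -3.0317 7.4127]
tr(P') = 10.2421

0.0873 1.3651 -0.2143 0.2857


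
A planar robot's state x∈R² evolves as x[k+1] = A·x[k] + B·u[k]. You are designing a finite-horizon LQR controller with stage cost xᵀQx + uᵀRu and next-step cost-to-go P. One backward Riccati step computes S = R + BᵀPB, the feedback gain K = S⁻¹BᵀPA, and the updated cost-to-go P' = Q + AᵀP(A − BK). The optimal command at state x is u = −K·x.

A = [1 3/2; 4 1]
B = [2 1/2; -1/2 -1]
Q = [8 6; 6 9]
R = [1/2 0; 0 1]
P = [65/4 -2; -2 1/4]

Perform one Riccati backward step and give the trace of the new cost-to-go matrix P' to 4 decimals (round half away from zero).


BᵀP = [33.5000 -4.1250; 10.1250 -1.2500]
S = R + BᵀPB = [1/2 0; 0 1] + [69.0625 20.8750; 20.8750 6.3125] = [69.5625 20.8750; 20.8750 7.3125]
BᵀPA = [17.0000 46.1250; 5.1250 13.9375]
K = S⁻¹·BᵀPA = [0.2377 0.6356; 0.0224 0.0915]
A−BK = [0.5135 0.1830; 4.1412 1.4093]
AᵀP(A−BK) = [0.0949 0.1006; 0.1006 0.2195]
P' = Q + AᵀP(A−BK) = [8.0949 6.1006; 6.1006 9.2195]
tr(P') = 17.3144

17.3144


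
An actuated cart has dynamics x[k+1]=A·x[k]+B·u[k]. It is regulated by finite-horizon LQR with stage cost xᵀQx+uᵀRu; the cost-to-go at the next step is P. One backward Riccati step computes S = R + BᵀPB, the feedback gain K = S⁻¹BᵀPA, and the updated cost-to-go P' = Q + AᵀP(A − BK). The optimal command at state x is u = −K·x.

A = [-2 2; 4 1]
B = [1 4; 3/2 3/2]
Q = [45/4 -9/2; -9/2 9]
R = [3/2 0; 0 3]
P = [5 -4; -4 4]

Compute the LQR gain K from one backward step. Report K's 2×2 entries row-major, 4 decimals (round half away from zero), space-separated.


BᵀP = [-1.0000 2.0000; 14.0000 -10.0000]
S = R + BᵀPB = [3/2 0; 0 3] + [2.0000 -1.0000; -1.0000 41.0000] = [3.5000 -1.0000; -1.0000 44.0000]
BᵀPA = [10.0000 0.0000; -68.0000 18.0000]
K = S⁻¹·BᵀPA = [2.4314 0.1176; -1.4902 0.4118]
A−BK = [1.5294 0.2353; 2.5882 0.2059]
AᵀP(A−BK) = [22.3529 -1.1765; -1.1765 0.5882]
P' = Q + AᵀP(A−BK) = [33.6029 -5.6765; -5.6765 9.5882]
tr(P') = 43.1912

2.4314 0.1176 -1.4902 0.4118


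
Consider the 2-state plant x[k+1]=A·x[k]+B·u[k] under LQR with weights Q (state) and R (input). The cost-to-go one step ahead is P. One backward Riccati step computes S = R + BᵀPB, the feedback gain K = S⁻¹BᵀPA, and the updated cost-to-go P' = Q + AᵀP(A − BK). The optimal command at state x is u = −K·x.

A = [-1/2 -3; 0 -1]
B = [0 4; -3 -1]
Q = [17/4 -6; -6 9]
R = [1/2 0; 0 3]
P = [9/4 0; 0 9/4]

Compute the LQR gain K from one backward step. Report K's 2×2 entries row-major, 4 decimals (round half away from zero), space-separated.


BᵀP = [0.0000 -6.7500; 9.0000 -2.2500]
S = R + BᵀPB = [1/2 0; 0 3] + [20.2500 6.7500; 6.7500 38.2500] = [20.7500 6.7500; 6.7500 41.2500]
BᵀPA = [0.0000 6.7500; -4.5000 -24.7500]
K = S⁻¹·BᵀPA = [0.0375 0.5497; -0.1152 -0.6900]
A−BK = [-0.0391 -0.2402; -0.0028 -0.0407]
AᵀP(A−BK) = [0.0440 0.2702; 0.2702 1.7127]
P' = Q + AᵀP(A−BK) = [4.2940 -5.7298; -5.7298 10.7127]
tr(P') = 15.0067

0.0375 0.5497 -0.1152 -0.6900


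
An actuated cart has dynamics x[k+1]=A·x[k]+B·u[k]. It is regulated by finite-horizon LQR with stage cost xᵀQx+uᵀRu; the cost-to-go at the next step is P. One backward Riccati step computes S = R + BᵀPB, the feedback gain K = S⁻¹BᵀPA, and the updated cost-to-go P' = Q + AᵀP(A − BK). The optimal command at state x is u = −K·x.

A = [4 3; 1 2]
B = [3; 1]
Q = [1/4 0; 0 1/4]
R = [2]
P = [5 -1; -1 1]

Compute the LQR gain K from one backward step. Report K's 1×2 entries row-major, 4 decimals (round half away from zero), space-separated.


1.2857 0.9048

BᵀP = [14.0000 -2.0000]
S = R + BᵀPB = [2] + [40.0000] = [42.0000]
BᵀPA = [54.0000 38.0000]
K = S⁻¹·BᵀPA = [1.2857 0.9048]
A−BK = [0.1429 0.2857; -0.2857 1.0952]
AᵀP(A−BK) = [3.5714 2.1429; 2.1429 2.6190]
P' = Q + AᵀP(A−BK) = [3.8214 2.1429; 2.1429 2.8690]
tr(P') = 6.6905


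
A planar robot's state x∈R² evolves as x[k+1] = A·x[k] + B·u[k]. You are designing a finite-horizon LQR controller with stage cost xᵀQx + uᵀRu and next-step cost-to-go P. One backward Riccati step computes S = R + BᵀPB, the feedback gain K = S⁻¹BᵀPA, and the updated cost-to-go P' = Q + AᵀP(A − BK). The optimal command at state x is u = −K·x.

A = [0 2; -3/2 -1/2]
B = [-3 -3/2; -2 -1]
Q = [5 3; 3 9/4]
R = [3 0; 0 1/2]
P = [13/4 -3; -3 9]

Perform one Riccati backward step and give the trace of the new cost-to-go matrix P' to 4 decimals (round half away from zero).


BᵀP = [-3.7500 -9.0000; -1.8750 -4.5000]
S = R + BᵀPB = [3 0; 0 1/2] + [29.2500 14.6250; 14.6250 7.3125] = [32.2500 14.6250; 14.6250 7.8125]
BᵀPA = [13.5000 -3.0000; 6.7500 -1.5000]
K = S⁻¹·BᵀPA = [0.1773 -0.0394; 0.5320 -0.1182]
A−BK = [1.3300 1.7044; -0.6133 -0.6970]
AᵀP(A−BK) = [14.2648 17.0800; 17.0800 20.9544]
P' = Q + AᵀP(A−BK) = [19.2648 20.0800; 20.0800 23.2044]
tr(P') = 42.4692

42.4692


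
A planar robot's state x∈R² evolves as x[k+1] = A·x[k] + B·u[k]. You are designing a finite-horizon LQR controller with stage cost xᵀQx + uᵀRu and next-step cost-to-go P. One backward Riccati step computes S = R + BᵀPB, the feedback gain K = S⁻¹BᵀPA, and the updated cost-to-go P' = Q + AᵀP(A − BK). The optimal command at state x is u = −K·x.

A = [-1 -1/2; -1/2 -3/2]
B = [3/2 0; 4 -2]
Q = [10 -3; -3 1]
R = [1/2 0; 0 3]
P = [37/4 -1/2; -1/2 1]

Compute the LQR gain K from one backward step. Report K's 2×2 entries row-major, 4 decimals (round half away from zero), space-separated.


-0.5341 -0.3359 -0.4959 0.0452

BᵀP = [11.8750 3.2500; 1.0000 -2.0000]
S = R + BᵀPB = [1/2 0; 0 3] + [30.8125 -6.5000; -6.5000 4.0000] = [31.3125 -6.5000; -6.5000 7.0000]
BᵀPA = [-13.5000 -10.8125; 0.0000 2.5000]
K = S⁻¹·BᵀPA = [-0.5341 -0.3359; -0.4959 0.0452]
A−BK = [-0.1989 0.0039; 0.6445 -0.0659]
AᵀP(A−BK) = [1.7898 -0.0350; -0.0350 0.0673]
P' = Q + AᵀP(A−BK) = [11.7898 -3.0350; -3.0350 1.0673]
tr(P') = 12.8571


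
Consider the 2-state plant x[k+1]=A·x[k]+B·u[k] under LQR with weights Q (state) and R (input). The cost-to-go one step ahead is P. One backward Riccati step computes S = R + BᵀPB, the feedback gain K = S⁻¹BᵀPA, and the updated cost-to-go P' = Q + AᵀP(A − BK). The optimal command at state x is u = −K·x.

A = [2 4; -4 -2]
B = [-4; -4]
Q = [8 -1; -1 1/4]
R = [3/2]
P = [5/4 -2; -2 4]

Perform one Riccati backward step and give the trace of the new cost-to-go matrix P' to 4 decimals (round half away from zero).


BᵀP = [3.0000 -8.0000]
S = R + BᵀPB = [3/2] + [20.0000] = [21.5000]
BᵀPA = [38.0000 28.0000]
K = S⁻¹·BᵀPA = [1.7674 1.3023]
A−BK = [9.0698 9.2093; 3.0698 3.2093]
AᵀP(A−BK) = [33.8372 32.5116; 32.5116 31.5349]
P' = Q + AᵀP(A−BK) = [41.8372 31.5116; 31.5116 31.7849]
tr(P') = 73.6221

73.6221


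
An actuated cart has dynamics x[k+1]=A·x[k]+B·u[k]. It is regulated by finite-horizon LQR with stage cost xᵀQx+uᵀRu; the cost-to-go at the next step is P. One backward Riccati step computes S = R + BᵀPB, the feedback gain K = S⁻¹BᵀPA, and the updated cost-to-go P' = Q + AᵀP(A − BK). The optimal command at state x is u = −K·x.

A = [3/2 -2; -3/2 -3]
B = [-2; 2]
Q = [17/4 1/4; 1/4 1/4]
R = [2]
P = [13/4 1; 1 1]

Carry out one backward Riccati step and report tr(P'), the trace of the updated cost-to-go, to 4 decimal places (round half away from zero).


BᵀP = [-4.5000 0.0000]
S = R + BᵀPB = [2] + [9.0000] = [11.0000]
BᵀPA = [-6.7500 9.0000]
K = S⁻¹·BᵀPA = [-0.6136 0.8182]
A−BK = [0.2727 -0.3636; -0.2727 -4.6364]
AᵀP(A−BK) = [0.9205 -1.2273; -1.2273 26.6364]
P' = Q + AᵀP(A−BK) = [5.1705 -0.9773; -0.9773 26.8864]
tr(P') = 32.0568

32.0568


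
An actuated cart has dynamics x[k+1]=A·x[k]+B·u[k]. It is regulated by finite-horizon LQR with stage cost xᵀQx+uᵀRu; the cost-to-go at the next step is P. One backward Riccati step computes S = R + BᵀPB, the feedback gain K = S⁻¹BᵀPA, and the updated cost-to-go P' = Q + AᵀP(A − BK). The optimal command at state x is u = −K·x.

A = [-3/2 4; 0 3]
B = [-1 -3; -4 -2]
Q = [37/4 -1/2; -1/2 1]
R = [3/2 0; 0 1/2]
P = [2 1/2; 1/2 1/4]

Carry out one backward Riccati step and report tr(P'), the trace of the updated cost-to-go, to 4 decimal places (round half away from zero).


BᵀP = [-4.0000 -1.5000; -7.0000 -2.0000]
S = R + BᵀPB = [3/2 0; 0 1/2] + [10.0000 15.0000; 15.0000 25.0000] = [11.5000 15.0000; 15.0000 25.5000]
BᵀPA = [6.0000 -20.5000; 10.5000 -34.0000]
K = S⁻¹·BᵀPA = [-0.0659 -0.1868; 0.4505 -1.2234]
A−BK = [-0.2143 0.1429; 0.6374 -0.1941]
AᵀP(A−BK) = [0.1648 -0.2830; -0.2830 0.8233]
P' = Q + AᵀP(A−BK) = [9.4148 -0.7830; -0.7830 1.8233]
tr(P') = 11.2381

11.2381


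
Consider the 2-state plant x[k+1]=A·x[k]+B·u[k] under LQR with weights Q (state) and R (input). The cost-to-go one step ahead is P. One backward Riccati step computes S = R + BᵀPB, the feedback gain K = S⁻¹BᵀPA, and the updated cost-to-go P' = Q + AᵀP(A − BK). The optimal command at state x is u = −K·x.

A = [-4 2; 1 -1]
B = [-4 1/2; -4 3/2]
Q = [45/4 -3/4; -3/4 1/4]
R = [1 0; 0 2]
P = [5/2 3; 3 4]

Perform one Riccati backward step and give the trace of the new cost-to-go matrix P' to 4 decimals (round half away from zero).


14.2457

BᵀP = [-22.0000 -28.0000; 5.7500 7.5000]
S = R + BᵀPB = [1 0; 0 2] + [200.0000 -53.0000; -53.0000 14.1250] = [201.0000 -53.0000; -53.0000 16.1250]
BᵀPA = [60.0000 -16.0000; -15.5000 4.0000]
K = S⁻¹·BᵀPA = [0.3379 -0.1065; 0.1493 -0.1018]
A−BK = [-2.7232 1.6251; 2.1276 -1.2731]
AᵀP(A−BK) = [2.0417 -1.1912; -1.1912 0.7041]
P' = Q + AᵀP(A−BK) = [13.2917 -1.9412; -1.9412 0.9541]
tr(P') = 14.2457


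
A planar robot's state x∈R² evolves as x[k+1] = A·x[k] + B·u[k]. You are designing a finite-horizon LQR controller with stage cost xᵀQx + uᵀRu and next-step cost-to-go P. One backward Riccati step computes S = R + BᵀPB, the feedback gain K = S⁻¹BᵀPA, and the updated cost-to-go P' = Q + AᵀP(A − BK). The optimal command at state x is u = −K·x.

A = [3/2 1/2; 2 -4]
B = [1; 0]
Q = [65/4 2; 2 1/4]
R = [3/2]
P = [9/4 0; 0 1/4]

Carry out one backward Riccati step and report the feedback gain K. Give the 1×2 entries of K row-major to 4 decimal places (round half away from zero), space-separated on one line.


0.9000 0.3000

BᵀP = [2.2500 0.0000]
S = R + BᵀPB = [3/2] + [2.2500] = [3.7500]
BᵀPA = [3.3750 1.1250]
K = S⁻¹·BᵀPA = [0.9000 0.3000]
A−BK = [0.6000 0.2000; 2.0000 -4.0000]
AᵀP(A−BK) = [3.0250 -1.3250; -1.3250 4.2250]
P' = Q + AᵀP(A−BK) = [19.2750 0.6750; 0.6750 4.4750]
tr(P') = 23.7500


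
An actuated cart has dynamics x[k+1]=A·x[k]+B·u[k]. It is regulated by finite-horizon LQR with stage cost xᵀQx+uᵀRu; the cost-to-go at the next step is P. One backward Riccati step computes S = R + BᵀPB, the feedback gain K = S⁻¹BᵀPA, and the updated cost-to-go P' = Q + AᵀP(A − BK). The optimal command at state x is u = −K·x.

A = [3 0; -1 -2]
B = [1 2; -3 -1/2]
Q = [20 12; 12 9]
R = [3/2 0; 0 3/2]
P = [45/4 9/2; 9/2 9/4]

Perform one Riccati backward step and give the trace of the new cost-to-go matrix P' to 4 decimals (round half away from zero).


32.8351

BᵀP = [-2.2500 -2.2500; 20.2500 7.8750]
S = R + BᵀPB = [3/2 0; 0 3/2] + [4.5000 -3.3750; -3.3750 36.5625] = [6.0000 -3.3750; -3.3750 38.0625]
BᵀPA = [-4.5000 4.5000; 52.8750 -15.7500]
K = S⁻¹·BᵀPA = [0.0331 0.5444; 1.3921 -0.3655]
A−BK = [0.1828 0.1866; -0.2048 -0.5496]
AᵀP(A−BK) = [3.0418 -0.7233; -0.7233 0.7933]
P' = Q + AᵀP(A−BK) = [23.0418 11.2767; 11.2767 9.7933]
tr(P') = 32.8351


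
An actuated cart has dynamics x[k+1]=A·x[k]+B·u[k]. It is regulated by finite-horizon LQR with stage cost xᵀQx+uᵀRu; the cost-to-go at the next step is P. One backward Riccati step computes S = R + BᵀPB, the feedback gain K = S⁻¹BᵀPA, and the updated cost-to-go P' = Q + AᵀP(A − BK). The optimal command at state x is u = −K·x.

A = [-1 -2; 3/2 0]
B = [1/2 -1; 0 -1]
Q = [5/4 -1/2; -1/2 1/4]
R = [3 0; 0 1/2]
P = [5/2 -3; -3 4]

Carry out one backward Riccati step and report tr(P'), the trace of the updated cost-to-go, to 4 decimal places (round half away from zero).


BᵀP = [1.2500 -1.5000; 0.5000 -1.0000]
S = R + BᵀPB = [3 0; 0 1/2] + [0.6250 0.2500; 0.2500 0.5000] = [3.6250 0.2500; 0.2500 1.0000]
BᵀPA = [-3.5000 -2.5000; -2.0000 -1.0000]
K = S⁻¹·BᵀPA = [-0.8421 -0.6316; -1.7895 -0.8421]
A−BK = [-2.3684 -2.5263; -0.2895 -0.8421]
AᵀP(A−BK) = [13.9737 10.1053; 10.1053 7.5789]
P' = Q + AᵀP(A−BK) = [15.2237 9.6053; 9.6053 7.8289]
tr(P') = 23.0526

23.0526


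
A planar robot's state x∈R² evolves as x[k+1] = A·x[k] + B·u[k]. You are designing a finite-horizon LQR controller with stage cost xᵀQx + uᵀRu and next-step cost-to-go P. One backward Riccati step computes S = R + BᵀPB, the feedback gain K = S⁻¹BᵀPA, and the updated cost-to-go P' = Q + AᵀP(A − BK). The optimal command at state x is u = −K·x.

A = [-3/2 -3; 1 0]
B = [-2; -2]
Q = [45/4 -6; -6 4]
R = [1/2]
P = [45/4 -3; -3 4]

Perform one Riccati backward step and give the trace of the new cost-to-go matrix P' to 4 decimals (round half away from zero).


BᵀP = [-16.5000 -2.0000]
S = R + BᵀPB = [1/2] + [37.0000] = [37.5000]
BᵀPA = [22.7500 49.5000]
K = S⁻¹·BᵀPA = [0.6067 1.3200]
A−BK = [-0.2867 -0.3600; 2.2133 2.6400]
AᵀP(A−BK) = [24.5108 29.5950; 29.5950 35.9100]
P' = Q + AᵀP(A−BK) = [35.7608 23.5950; 23.5950 39.9100]
tr(P') = 75.6708

75.6708


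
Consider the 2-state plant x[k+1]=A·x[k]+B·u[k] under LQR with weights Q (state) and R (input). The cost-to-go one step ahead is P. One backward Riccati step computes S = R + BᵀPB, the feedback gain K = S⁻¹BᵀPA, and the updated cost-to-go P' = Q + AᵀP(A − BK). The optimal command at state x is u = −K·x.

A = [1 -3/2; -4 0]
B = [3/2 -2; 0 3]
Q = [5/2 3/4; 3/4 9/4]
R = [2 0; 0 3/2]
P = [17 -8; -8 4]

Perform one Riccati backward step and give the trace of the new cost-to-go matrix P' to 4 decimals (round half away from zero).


6.8331

BᵀP = [25.5000 -12.0000; -58.0000 28.0000]
S = R + BᵀPB = [2 0; 0 3/2] + [38.2500 -87.0000; -87.0000 200.0000] = [40.2500 -87.0000; -87.0000 201.5000]
BᵀPA = [73.5000 -38.2500; -170.0000 87.0000]
K = S⁻¹·BᵀPA = [0.0374 -0.2556; -0.8275 0.3214]
A−BK = [-0.7112 -0.4738; -1.5174 -0.9642]
AᵀP(A−BK) = [1.5719 -0.0748; -0.0748 0.5112]
P' = Q + AᵀP(A−BK) = [4.0719 0.6752; 0.6752 2.7612]
tr(P') = 6.8331


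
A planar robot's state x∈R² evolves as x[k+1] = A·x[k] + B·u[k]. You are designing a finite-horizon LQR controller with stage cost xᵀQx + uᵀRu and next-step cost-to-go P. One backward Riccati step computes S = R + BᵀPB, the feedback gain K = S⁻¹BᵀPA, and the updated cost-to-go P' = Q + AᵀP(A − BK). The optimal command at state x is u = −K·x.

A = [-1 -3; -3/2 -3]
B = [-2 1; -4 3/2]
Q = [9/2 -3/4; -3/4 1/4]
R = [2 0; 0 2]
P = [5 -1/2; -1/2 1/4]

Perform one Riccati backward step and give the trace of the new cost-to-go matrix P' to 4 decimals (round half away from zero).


10.2403

BᵀP = [-8.0000 0.0000; 4.2500 -0.1250]
S = R + BᵀPB = [2 0; 0 2] + [16.0000 -8.0000; -8.0000 4.0625] = [18.0000 -8.0000; -8.0000 6.0625]
BᵀPA = [8.0000 24.0000; -4.0625 -12.3750]
K = S⁻¹·BᵀPA = [0.3546 1.0305; -0.2022 -0.6814]
A−BK = [-0.0886 -0.2576; 0.2216 2.1440]
AᵀP(A−BK) = [0.4044 1.3629; 1.3629 5.0859]
P' = Q + AᵀP(A−BK) = [4.9044 0.6129; 0.6129 5.3359]
tr(P') = 10.2403


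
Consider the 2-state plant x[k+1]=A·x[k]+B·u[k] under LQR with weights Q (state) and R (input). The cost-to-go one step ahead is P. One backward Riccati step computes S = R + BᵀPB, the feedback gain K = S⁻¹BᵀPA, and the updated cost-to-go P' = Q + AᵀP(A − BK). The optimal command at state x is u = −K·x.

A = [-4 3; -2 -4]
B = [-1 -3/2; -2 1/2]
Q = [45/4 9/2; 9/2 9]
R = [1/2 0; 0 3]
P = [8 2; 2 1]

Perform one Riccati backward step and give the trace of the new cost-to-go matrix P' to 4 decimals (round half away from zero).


37.4225

BᵀP = [-12.0000 -4.0000; -11.0000 -2.5000]
S = R + BᵀPB = [1/2 0; 0 3] + [20.0000 16.0000; 16.0000 15.2500] = [20.5000 16.0000; 16.0000 18.2500]
BᵀPA = [56.0000 -20.0000; 49.0000 -23.0000]
K = S⁻¹·BᵀPA = [2.0148 0.0254; 0.9185 -1.2825]
A−BK = [-0.6074 1.1016; 1.5704 -3.3079]
AᵀP(A−BK) = [6.1630 -6.5778; -6.5778 11.0095]
P' = Q + AᵀP(A−BK) = [17.4130 -2.0778; -2.0778 20.0095]
tr(P') = 37.4225


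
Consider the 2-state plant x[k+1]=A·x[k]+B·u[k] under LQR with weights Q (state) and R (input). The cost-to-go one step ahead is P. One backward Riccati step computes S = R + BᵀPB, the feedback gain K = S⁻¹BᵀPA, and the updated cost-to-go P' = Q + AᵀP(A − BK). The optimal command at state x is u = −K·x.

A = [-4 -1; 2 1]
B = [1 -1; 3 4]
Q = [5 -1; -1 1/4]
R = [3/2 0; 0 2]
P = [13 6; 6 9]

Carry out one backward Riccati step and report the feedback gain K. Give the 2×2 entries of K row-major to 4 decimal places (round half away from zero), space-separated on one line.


BᵀP = [31.0000 33.0000; 11.0000 30.0000]
S = R + BᵀPB = [3/2 0; 0 2] + [130.0000 101.0000; 101.0000 109.0000] = [131.5000 101.0000; 101.0000 111.0000]
BᵀPA = [-58.0000 2.0000; 16.0000 19.0000]
K = S⁻¹·BᵀPA = [-1.8323 -0.3861; 1.8114 0.5225]
A−BK = [-0.3563 -0.0915; 0.2514 0.0684]
AᵀP(A−BK) = [12.7426 3.2481; 3.2481 0.8453]
P' = Q + AᵀP(A−BK) = [17.7426 2.2481; 2.2481 1.0953]
tr(P') = 18.8379

-1.8323 -0.3861 1.8114 0.5225


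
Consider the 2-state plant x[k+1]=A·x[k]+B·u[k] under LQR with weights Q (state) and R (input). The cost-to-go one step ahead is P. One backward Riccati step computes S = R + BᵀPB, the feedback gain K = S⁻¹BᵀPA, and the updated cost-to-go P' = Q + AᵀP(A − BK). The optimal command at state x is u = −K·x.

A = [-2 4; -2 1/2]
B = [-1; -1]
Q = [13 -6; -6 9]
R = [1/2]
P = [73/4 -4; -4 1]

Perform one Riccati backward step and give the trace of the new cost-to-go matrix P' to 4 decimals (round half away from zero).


38.0160

BᵀP = [-14.2500 3.0000]
S = R + BᵀPB = [1/2] + [11.2500] = [11.7500]
BᵀPA = [22.5000 -55.5000]
K = S⁻¹·BᵀPA = [1.9149 -4.7234]
A−BK = [-0.0851 -0.7234; -0.0851 -4.2234]
AᵀP(A−BK) = [1.9149 -4.7234; -4.7234 14.1011]
P' = Q + AᵀP(A−BK) = [14.9149 -10.7234; -10.7234 23.1011]
tr(P') = 38.0160


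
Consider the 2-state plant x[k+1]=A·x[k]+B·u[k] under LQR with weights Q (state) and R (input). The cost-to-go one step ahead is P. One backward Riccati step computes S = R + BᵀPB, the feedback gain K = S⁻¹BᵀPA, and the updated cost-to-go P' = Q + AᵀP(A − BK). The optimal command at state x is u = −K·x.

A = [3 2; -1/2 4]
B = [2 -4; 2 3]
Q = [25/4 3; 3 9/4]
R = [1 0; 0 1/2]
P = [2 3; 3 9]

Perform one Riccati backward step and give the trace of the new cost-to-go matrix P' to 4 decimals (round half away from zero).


BᵀP = [10.0000 24.0000; 1.0000 15.0000]
S = R + BᵀPB = [1 0; 0 1/2] + [68.0000 32.0000; 32.0000 41.0000] = [69.0000 32.0000; 32.0000 41.5000]
BᵀPA = [18.0000 116.0000; -4.5000 62.0000]
K = S⁻¹·BᵀPA = [0.4844 1.5385; -0.4819 0.3077]
A−BK = [0.1036 0.1538; -0.0230 0.0000]
AᵀP(A−BK) = [0.3627 0.6923; 0.6923 2.4615]
P' = Q + AᵀP(A−BK) = [6.6127 3.6923; 3.6923 4.7115]
tr(P') = 11.3242

11.3242


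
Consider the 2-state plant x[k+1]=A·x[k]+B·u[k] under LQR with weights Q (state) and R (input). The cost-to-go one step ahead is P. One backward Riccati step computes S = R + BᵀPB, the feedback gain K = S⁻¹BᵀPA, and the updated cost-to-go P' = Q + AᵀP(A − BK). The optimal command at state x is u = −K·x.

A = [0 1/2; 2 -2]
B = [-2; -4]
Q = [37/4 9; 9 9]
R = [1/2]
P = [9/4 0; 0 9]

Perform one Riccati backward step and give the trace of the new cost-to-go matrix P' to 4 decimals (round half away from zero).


25.3463

BᵀP = [-4.5000 -36.0000]
S = R + BᵀPB = [1/2] + [153.0000] = [153.5000]
BᵀPA = [-72.0000 69.7500]
K = S⁻¹·BᵀPA = [-0.4691 0.4544]
A−BK = [-0.9381 1.4088; 0.1238 -0.1824]
AᵀP(A−BK) = [2.2280 -3.2834; -3.2834 4.8683]
P' = Q + AᵀP(A−BK) = [11.4780 5.7166; 5.7166 13.8683]
tr(P') = 25.3463


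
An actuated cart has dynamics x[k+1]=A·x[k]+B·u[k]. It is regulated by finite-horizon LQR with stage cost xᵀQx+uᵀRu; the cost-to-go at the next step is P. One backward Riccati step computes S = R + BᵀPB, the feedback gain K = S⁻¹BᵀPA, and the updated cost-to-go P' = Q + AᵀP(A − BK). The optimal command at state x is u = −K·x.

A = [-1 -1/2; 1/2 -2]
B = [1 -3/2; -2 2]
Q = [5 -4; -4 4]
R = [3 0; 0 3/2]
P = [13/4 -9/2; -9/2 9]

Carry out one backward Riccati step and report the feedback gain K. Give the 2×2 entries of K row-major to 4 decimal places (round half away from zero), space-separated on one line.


-0.0773 0.3039 0.2973 -0.3245

BᵀP = [12.2500 -22.5000; -13.8750 24.7500]
S = R + BᵀPB = [3 0; 0 3/2] + [57.2500 -63.3750; -63.3750 70.3125] = [60.2500 -63.3750; -63.3750 71.8125]
BᵀPA = [-23.5000 38.8750; 26.2500 -42.5625]
K = S⁻¹·BᵀPA = [-0.0773 0.3039; 0.2973 -0.3245]
A−BK = [-0.4767 -1.2906; -0.2492 -0.7432]
AᵀP(A−BK) = [0.3789 0.4097; 0.4097 2.1870]
P' = Q + AᵀP(A−BK) = [5.3789 -3.5903; -3.5903 6.1870]
tr(P') = 11.5659


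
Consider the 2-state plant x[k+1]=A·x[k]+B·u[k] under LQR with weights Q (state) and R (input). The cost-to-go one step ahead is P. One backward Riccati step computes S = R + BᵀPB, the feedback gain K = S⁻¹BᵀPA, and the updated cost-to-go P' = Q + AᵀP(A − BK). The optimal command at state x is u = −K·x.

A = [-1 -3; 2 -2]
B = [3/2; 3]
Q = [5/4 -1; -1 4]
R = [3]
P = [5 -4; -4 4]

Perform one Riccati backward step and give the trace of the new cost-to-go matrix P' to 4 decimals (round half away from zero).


BᵀP = [-4.5000 6.0000]
S = R + BᵀPB = [3] + [11.2500] = [14.2500]
BᵀPA = [16.5000 1.5000]
K = S⁻¹·BᵀPA = [1.1579 0.1053]
A−BK = [-2.7368 -3.1579; -1.4737 -2.3158]
AᵀP(A−BK) = [17.8947 13.2632; 13.2632 12.8421]
P' = Q + AᵀP(A−BK) = [19.1447 12.2632; 12.2632 16.8421]
tr(P') = 35.9868

35.9868


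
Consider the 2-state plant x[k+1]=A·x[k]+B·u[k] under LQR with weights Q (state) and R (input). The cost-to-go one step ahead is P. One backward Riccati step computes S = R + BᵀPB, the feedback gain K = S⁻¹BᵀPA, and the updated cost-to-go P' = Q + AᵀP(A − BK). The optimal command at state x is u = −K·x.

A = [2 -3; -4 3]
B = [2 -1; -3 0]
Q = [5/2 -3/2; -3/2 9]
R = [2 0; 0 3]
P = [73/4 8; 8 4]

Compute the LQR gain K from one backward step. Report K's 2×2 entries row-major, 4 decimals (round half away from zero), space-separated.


BᵀP = [12.5000 4.0000; -18.2500 -8.0000]
S = R + BᵀPB = [2 0; 0 3] + [13.0000 -12.5000; -12.5000 18.2500] = [15.0000 -12.5000; -12.5000 21.2500]
BᵀPA = [9.0000 -25.5000; -4.5000 30.7500]
K = S⁻¹·BᵀPA = [0.8308 -0.9692; 0.2769 0.8769]
A−BK = [0.6154 -0.1846; -1.5077 0.0923]
AᵀP(A−BK) = [2.7692 -0.8308; -0.8308 4.5692]
P' = Q + AᵀP(A−BK) = [5.2692 -2.3308; -2.3308 13.5692]
tr(P') = 18.8385

0.8308 -0.9692 0.2769 0.8769


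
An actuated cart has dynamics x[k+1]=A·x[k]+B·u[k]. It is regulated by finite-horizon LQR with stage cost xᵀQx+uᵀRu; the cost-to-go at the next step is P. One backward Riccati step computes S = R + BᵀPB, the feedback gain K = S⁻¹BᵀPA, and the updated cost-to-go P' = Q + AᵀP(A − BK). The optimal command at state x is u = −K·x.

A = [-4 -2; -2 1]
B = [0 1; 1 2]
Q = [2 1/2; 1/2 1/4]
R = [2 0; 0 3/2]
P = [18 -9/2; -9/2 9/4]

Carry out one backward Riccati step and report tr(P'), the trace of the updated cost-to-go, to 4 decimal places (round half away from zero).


92.5525

BᵀP = [-4.5000 2.2500; 9.0000 0.0000]
S = R + BᵀPB = [2 0; 0 3/2] + [2.2500 0.0000; 0.0000 9.0000] = [4.2500 0.0000; 0.0000 10.5000]
BᵀPA = [13.5000 11.2500; -36.0000 -18.0000]
K = S⁻¹·BᵀPA = [3.1765 2.6471; -3.4286 -1.7143]
A−BK = [-0.5714 -0.2857; 1.6807 1.7815]
AᵀP(A−BK) = [58.6891 42.0504; 42.0504 31.6134]
P' = Q + AᵀP(A−BK) = [60.6891 42.5504; 42.5504 31.8634]
tr(P') = 92.5525


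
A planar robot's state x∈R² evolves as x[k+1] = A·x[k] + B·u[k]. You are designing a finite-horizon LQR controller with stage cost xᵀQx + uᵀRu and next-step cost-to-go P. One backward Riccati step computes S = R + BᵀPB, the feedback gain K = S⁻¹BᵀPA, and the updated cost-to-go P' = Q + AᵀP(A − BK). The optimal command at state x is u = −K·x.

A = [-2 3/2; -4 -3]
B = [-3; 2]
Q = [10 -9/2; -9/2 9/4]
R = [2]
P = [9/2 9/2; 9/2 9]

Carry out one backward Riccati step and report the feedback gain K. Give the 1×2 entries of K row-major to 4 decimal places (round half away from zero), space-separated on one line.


-0.3673 -0.8265

BᵀP = [-4.5000 4.5000]
S = R + BᵀPB = [2] + [22.5000] = [24.5000]
BᵀPA = [-9.0000 -20.2500]
K = S⁻¹·BᵀPA = [-0.3673 -0.8265]
A−BK = [-3.1020 -0.9796; -3.2653 -1.3469]
AᵀP(A−BK) = [230.6939 87.0612; 87.0612 33.8878]
P' = Q + AᵀP(A−BK) = [240.6939 82.5612; 82.5612 36.1378]
tr(P') = 276.8316


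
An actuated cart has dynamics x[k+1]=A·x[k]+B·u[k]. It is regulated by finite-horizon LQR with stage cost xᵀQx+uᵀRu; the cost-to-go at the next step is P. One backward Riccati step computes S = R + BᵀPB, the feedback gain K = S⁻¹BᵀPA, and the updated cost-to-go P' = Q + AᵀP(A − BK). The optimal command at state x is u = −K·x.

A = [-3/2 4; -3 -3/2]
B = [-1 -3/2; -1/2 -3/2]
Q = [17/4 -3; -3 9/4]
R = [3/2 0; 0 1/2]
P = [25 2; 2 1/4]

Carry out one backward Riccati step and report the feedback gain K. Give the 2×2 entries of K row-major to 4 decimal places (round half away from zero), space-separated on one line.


0.1653 -0.5630 0.9636 -2.0085

BᵀP = [-26.0000 -2.1250; -40.5000 -3.3750]
S = R + BᵀPB = [3/2 0; 0 1/2] + [27.0625 42.1875; 42.1875 65.8125] = [28.5625 42.1875; 42.1875 66.3125]
BᵀPA = [45.3750 -100.8125; 70.8750 -156.9375]
K = S⁻¹·BᵀPA = [0.1653 -0.5630; 0.9636 -2.0085]
A−BK = [0.1108 0.4243; -1.4719 -4.7942]
AᵀP(A−BK) = [0.7015 -0.4794; -0.4794 4.6026]
P' = Q + AᵀP(A−BK) = [4.9515 -3.4794; -3.4794 6.8526]
tr(P') = 11.8040


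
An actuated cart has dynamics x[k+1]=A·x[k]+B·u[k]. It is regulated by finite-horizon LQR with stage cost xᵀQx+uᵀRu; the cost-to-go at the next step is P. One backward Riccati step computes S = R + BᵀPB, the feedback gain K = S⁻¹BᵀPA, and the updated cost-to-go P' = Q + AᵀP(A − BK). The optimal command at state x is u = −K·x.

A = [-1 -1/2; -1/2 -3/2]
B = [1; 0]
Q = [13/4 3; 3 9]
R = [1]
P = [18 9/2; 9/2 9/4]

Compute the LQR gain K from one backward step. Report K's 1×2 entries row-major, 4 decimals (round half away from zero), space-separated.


-1.0658 -0.8289

BᵀP = [18.0000 4.5000]
S = R + BᵀPB = [1] + [18.0000] = [19.0000]
BᵀPA = [-20.2500 -15.7500]
K = S⁻¹·BᵀPA = [-1.0658 -0.8289]
A−BK = [0.0658 0.3289; -0.5000 -1.5000]
AᵀP(A−BK) = [1.4803 1.7763; 1.7763 3.2566]
P' = Q + AᵀP(A−BK) = [4.7303 4.7763; 4.7763 12.2566]
tr(P') = 16.9868


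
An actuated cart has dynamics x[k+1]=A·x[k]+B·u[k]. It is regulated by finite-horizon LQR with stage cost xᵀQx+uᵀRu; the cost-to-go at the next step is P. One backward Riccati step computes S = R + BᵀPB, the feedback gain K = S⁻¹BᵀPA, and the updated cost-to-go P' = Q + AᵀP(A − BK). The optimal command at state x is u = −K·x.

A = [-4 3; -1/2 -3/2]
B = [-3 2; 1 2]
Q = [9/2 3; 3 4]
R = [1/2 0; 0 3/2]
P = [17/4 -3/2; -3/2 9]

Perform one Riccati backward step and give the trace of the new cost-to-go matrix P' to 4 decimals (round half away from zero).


10.2418

BᵀP = [-14.2500 13.5000; 5.5000 15.0000]
S = R + BᵀPB = [1/2 0; 0 3/2] + [56.2500 -1.5000; -1.5000 41.0000] = [56.7500 -1.5000; -1.5000 42.5000]
BᵀPA = [50.2500 -63.0000; -29.5000 -6.0000]
K = S⁻¹·BᵀPA = [0.8679 -1.1149; -0.6635 -0.1805]
A−BK = [-0.0693 0.0163; -0.0410 -0.0240]
AᵀP(A−BK) = [1.0639 -0.3016; -0.3016 0.6779]
P' = Q + AᵀP(A−BK) = [5.5639 2.6984; 2.6984 4.6779]
tr(P') = 10.2418


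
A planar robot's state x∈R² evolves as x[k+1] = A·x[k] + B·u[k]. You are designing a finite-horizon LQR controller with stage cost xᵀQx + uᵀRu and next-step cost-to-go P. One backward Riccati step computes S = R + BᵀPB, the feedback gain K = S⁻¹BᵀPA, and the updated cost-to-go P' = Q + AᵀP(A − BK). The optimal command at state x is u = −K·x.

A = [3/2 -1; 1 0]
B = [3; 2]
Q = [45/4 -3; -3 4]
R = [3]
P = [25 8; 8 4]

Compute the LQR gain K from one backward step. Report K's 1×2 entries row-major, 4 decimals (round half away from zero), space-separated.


0.4956 -0.2676

BᵀP = [91.0000 32.0000]
S = R + BᵀPB = [3] + [337.0000] = [340.0000]
BᵀPA = [168.5000 -91.0000]
K = S⁻¹·BᵀPA = [0.4956 -0.2676]
A−BK = [0.0132 -0.1971; 0.0088 0.5353]
AᵀP(A−BK) = [0.7434 -0.4015; -0.4015 0.6441]
P' = Q + AᵀP(A−BK) = [11.9934 -3.4015; -3.4015 4.6441]
tr(P') = 16.6375


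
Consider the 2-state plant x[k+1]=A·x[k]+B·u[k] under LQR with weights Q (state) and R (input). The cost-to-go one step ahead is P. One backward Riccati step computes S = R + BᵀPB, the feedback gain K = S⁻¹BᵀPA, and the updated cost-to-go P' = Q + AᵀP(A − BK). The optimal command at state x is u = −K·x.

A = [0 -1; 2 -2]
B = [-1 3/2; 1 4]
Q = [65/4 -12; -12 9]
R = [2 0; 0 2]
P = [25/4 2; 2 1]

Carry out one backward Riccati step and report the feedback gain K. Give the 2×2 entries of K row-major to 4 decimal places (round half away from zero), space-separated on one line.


0.1774 0.1332 0.2826 -0.5350

BᵀP = [-4.2500 -1.0000; 17.3750 7.0000]
S = R + BᵀPB = [2 0; 0 2] + [3.2500 -10.3750; -10.3750 54.0625] = [5.2500 -10.3750; -10.3750 56.0625]
BᵀPA = [-2.0000 6.2500; 14.0000 -31.3750]
K = S⁻¹·BᵀPA = [0.1774 0.1332; 0.2826 -0.5350]
A−BK = [-0.2464 -0.0643; 0.6923 0.0067]
AᵀP(A−BK) = [0.3991 -0.2437; -0.2437 0.6321]
P' = Q + AᵀP(A−BK) = [16.6491 -12.2437; -12.2437 9.6321]
tr(P') = 26.2811


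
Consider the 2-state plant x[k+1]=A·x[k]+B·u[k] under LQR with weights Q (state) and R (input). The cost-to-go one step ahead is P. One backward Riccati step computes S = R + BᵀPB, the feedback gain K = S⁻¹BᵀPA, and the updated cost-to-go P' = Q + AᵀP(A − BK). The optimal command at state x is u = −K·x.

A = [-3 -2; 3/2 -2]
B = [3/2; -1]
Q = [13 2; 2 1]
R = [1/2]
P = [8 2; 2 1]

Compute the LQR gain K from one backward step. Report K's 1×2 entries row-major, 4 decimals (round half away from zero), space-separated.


-2.0000 -1.7778

BᵀP = [10.0000 2.0000]
S = R + BᵀPB = [1/2] + [13.0000] = [13.5000]
BᵀPA = [-27.0000 -24.0000]
K = S⁻¹·BᵀPA = [-2.0000 -1.7778]
A−BK = [0.0000 0.6667; -0.5000 -3.7778]
AᵀP(A−BK) = [2.2500 3.0000; 3.0000 9.3333]
P' = Q + AᵀP(A−BK) = [15.2500 5.0000; 5.0000 10.3333]
tr(P') = 25.5833


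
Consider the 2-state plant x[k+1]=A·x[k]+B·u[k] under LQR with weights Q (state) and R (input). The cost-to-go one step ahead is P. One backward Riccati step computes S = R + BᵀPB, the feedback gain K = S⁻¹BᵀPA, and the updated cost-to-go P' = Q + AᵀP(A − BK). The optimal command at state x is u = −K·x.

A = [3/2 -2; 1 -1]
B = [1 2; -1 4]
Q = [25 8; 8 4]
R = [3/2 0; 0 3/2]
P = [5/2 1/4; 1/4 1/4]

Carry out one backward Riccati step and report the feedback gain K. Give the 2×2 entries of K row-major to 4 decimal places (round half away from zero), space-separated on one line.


0.3511 -0.5106 0.4574 -0.5745

BᵀP = [2.2500 0.0000; 6.0000 1.5000]
S = R + BᵀPB = [3/2 0; 0 3/2] + [2.2500 4.5000; 4.5000 18.0000] = [3.7500 4.5000; 4.5000 19.5000]
BᵀPA = [3.3750 -4.5000; 10.5000 -13.5000]
K = S⁻¹·BᵀPA = [0.3511 -0.5106; 0.4574 -0.5745]
A−BK = [0.2340 -0.3404; -0.4787 0.7872]
AᵀP(A−BK) = [0.6370 -0.8697; -0.8697 1.1968]
P' = Q + AᵀP(A−BK) = [25.6370 7.1303; 7.1303 5.1968]
tr(P') = 30.8338


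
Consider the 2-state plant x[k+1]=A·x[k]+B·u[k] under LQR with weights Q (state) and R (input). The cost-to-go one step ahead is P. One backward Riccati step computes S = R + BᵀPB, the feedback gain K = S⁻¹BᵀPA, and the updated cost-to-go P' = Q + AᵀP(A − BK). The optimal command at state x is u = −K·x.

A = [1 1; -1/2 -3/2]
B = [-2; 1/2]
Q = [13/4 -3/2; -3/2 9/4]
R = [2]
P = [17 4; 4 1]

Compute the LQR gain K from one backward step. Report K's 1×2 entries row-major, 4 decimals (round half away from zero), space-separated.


-0.4538 -0.3333

BᵀP = [-32.0000 -7.5000]
S = R + BᵀPB = [2] + [60.2500] = [62.2500]
BᵀPA = [-28.2500 -20.7500]
K = S⁻¹·BᵀPA = [-0.4538 -0.3333]
A−BK = [0.0924 0.3333; -0.2731 -1.3333]
AᵀP(A−BK) = [0.4297 0.3333; 0.3333 0.3333]
P' = Q + AᵀP(A−BK) = [3.6797 -1.1667; -1.1667 2.5833]
tr(P') = 6.2631


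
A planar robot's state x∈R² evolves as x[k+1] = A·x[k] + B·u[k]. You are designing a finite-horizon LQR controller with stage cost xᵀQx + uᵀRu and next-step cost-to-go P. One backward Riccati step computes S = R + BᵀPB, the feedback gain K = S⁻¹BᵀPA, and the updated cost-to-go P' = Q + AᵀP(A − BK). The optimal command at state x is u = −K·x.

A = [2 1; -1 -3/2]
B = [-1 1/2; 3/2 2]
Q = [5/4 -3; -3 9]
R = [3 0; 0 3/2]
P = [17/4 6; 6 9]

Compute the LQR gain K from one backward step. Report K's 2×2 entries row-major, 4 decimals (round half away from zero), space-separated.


-0.1392 -0.1500 0.1912 -0.2921

BᵀP = [4.7500 7.5000; 14.1250 21.0000]
S = R + BᵀPB = [3 0; 0 3/2] + [6.5000 17.3750; 17.3750 49.0625] = [9.5000 17.3750; 17.3750 50.5625]
BᵀPA = [2.0000 -6.5000; 7.2500 -17.3750]
K = S⁻¹·BᵀPA = [-0.1392 -0.1500; 0.1912 -0.2921]
A−BK = [1.7652 0.9961; -1.1736 -0.6908]
AᵀP(A−BK) = [0.8920 0.4177; 0.4177 0.4500]
P' = Q + AᵀP(A−BK) = [2.1420 -2.5823; -2.5823 9.4500]
tr(P') = 11.5920


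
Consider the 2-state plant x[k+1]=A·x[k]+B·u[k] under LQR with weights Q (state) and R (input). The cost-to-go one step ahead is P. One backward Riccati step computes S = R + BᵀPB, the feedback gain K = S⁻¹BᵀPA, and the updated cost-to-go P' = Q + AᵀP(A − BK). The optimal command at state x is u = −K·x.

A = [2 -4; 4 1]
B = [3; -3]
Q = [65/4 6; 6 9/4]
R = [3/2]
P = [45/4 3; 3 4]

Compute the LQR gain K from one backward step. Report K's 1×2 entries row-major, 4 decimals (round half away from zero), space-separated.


0.4425 -1.2035

BᵀP = [24.7500 -3.0000]
S = R + BᵀPB = [3/2] + [83.2500] = [84.7500]
BᵀPA = [37.5000 -102.0000]
K = S⁻¹·BᵀPA = [0.4425 -1.2035]
A−BK = [0.6726 -0.3894; 5.3274 -2.6106]
AᵀP(A−BK) = [140.4071 -70.8673; -70.8673 37.2389]
P' = Q + AᵀP(A−BK) = [156.6571 -64.8673; -64.8673 39.4889]
tr(P') = 196.1460


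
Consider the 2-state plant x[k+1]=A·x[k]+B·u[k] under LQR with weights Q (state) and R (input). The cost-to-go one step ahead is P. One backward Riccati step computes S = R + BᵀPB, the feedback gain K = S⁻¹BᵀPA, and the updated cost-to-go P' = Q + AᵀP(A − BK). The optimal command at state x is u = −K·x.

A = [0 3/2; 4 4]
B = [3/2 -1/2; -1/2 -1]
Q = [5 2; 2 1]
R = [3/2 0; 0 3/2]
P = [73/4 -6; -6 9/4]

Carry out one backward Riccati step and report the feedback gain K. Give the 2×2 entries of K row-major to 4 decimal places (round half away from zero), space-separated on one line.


-0.8268 0.0333 -0.5127 -0.6567

BᵀP = [30.3750 -10.1250; -3.1250 0.7500]
S = R + BᵀPB = [3/2 0; 0 3/2] + [50.6250 -5.0625; -5.0625 0.8125] = [52.1250 -5.0625; -5.0625 2.3125]
BᵀPA = [-40.5000 5.0625; 3.0000 -1.6875]
K = S⁻¹·BᵀPA = [-0.8268 0.0333; -0.5127 -0.6567]
A−BK = [0.9838 1.1216; 3.0740 3.3599]
AᵀP(A−BK) = [4.0538 3.3204; 3.3204 3.7855]
P' = Q + AᵀP(A−BK) = [9.0538 5.3204; 5.3204 4.7855]
tr(P') = 13.8393


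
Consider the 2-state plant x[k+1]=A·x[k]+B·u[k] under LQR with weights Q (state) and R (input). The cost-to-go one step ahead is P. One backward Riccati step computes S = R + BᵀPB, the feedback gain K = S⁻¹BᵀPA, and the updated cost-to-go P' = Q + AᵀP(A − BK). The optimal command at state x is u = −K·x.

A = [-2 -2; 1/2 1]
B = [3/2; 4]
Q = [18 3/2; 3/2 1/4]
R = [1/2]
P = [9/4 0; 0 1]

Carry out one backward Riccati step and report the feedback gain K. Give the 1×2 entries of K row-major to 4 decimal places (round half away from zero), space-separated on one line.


BᵀP = [3.3750 4.0000]
S = R + BᵀPB = [1/2] + [21.0625] = [21.5625]
BᵀPA = [-4.7500 -2.7500]
K = S⁻¹·BᵀPA = [-0.2203 -0.1275]
A−BK = [-1.6696 -1.8087; 1.3812 1.5101]
AᵀP(A−BK) = [8.2036 8.8942; 8.8942 9.6493]
P' = Q + AᵀP(A−BK) = [26.2036 10.3942; 10.3942 9.8993]
tr(P') = 36.1029

-0.2203 -0.1275
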